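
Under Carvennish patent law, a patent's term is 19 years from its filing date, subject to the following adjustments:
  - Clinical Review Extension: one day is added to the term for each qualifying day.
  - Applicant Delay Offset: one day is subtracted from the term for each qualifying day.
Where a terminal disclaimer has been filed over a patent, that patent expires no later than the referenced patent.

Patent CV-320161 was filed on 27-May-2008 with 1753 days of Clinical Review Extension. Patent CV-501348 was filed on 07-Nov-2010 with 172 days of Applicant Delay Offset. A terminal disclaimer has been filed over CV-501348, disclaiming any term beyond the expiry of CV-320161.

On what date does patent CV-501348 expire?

May 19, 2029

Natural term of CV-501348:
  Base: filing + 19 years → 7 November 2029.
  Applicant Delay Offset: −172 days → 19 May 2029.
Expiry of referenced patent CV-320161:
  Base: filing + 19 years → 27 May 2027.
  Clinical Review Extension: +1753 days → 14 March 2032.
Terminal disclaimer: CV-501348 expires on the earlier of 19 May 2029 and 14 March 2032.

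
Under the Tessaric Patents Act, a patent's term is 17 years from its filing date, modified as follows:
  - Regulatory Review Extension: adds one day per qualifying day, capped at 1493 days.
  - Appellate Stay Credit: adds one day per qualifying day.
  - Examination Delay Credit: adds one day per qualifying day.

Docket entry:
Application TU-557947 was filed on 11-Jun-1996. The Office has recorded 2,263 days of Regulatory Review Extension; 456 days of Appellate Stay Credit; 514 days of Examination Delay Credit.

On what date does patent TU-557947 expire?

Base term: filing date + 17 years → 11 June 2013.
Regulatory Review Extension: 2263 days claimed exceeds the 1493-day cap, so +1493 days → 13 July 2017.
Appellate Stay Credit: +456 days → 12 October 2018.
Examination Delay Credit: +514 days → 9 March 2020.

2020-03-09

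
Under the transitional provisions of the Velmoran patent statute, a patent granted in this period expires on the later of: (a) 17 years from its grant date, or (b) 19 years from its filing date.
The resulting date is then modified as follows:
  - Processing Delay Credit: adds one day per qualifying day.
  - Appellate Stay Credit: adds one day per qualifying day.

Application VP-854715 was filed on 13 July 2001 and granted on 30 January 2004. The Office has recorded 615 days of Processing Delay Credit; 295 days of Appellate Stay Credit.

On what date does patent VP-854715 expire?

July 29, 2023

(a) grant + 17 years → 30 January 2021.
(b) filing + 19 years → 13 July 2020.
Later of the two: 30 January 2021.
Processing Delay Credit: +615 days → 7 October 2022.
Appellate Stay Credit: +295 days → 29 July 2023.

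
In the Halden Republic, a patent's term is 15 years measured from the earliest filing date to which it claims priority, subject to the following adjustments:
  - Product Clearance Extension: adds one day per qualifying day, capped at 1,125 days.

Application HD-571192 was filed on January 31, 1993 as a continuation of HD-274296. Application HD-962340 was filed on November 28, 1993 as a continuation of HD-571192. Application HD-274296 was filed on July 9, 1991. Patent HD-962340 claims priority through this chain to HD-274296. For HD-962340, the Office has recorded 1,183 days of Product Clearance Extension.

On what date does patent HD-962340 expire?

2009-08-07

Earliest priority filing: 9 July 1991.
Base term: 9 July 1991 + 15 years → 9 July 2006.
Product Clearance Extension: 1183 days claimed exceeds the 1125-day cap, so +1125 days → 7 August 2009.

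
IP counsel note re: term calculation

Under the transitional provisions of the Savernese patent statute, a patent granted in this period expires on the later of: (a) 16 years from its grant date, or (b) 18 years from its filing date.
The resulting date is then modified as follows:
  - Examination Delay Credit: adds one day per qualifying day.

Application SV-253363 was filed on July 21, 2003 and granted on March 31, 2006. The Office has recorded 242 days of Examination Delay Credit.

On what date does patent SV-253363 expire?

(a) grant + 16 years → 31 March 2022.
(b) filing + 18 years → 21 July 2021.
Later of the two: 31 March 2022.
Examination Delay Credit: +242 days → 28 November 2022.

November 28, 2022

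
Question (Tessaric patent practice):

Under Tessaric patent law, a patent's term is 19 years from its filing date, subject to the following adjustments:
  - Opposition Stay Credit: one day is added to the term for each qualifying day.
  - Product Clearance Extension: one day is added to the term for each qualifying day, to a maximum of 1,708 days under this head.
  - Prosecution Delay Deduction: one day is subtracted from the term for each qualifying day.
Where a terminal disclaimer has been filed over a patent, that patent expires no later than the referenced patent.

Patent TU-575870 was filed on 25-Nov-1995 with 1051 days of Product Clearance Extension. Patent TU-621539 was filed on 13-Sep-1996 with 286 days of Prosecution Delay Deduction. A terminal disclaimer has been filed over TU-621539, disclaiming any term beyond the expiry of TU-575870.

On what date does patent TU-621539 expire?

Natural term of TU-621539:
  Base: filing + 19 years → 13 September 2015.
  Prosecution Delay Deduction: −286 days → 1 December 2014.
Expiry of referenced patent TU-575870:
  Base: filing + 19 years → 25 November 2014.
  Product Clearance Extension: 1051 days (within the 1708-day cap) → +1051 days → 11 October 2017.
Terminal disclaimer: TU-621539 expires on the earlier of 1 December 2014 and 11 October 2017.

2014-12-01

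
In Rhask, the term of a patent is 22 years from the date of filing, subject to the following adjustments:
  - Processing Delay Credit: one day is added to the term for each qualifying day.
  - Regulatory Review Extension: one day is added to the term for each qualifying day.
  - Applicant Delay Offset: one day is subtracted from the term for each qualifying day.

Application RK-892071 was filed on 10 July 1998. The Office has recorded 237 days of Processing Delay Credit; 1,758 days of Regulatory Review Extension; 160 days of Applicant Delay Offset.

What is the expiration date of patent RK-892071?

Base term: filing date + 22 years → 10 July 2020.
Processing Delay Credit: +237 days → 4 March 2021.
Regulatory Review Extension: +1758 days → 26 December 2025.
Applicant Delay Offset: −160 days → 19 July 2025.

2025-07-19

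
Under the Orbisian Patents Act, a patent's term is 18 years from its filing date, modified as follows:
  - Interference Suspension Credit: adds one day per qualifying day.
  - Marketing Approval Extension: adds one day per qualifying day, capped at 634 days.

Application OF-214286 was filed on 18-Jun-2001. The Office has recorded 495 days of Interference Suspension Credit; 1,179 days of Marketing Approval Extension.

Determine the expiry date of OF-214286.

Base term: filing date + 18 years → 18 June 2019.
Interference Suspension Credit: +495 days → 25 October 2020.
Marketing Approval Extension: 1179 days claimed exceeds the 634-day cap, so +634 days → 21 July 2022.

2022-07-21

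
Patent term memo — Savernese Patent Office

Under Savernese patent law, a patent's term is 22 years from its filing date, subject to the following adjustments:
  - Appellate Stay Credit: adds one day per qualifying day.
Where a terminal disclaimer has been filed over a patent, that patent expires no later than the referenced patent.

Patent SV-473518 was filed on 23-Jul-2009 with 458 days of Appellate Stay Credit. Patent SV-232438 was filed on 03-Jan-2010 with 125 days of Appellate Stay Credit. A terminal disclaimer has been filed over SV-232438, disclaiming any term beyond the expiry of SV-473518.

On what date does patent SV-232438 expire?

May 7, 2032

Natural term of SV-232438:
  Base: filing + 22 years → 3 January 2032.
  Appellate Stay Credit: +125 days → 7 May 2032.
Expiry of referenced patent SV-473518:
  Base: filing + 22 years → 23 July 2031.
  Appellate Stay Credit: +458 days → 23 October 2032.
Terminal disclaimer: SV-232438 expires on the earlier of 7 May 2032 and 23 October 2032.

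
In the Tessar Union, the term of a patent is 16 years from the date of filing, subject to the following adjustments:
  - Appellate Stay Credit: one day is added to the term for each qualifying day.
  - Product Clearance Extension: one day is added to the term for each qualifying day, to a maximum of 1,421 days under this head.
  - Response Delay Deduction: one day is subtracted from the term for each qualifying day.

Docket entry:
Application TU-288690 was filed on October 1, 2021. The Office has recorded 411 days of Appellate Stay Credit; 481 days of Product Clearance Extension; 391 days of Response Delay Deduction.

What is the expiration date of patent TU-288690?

Base term: filing date + 16 years → 1 October 2037.
Appellate Stay Credit: +411 days → 16 November 2038.
Product Clearance Extension: 481 days (within the 1421-day cap) → +481 days → 11 March 2040.
Response Delay Deduction: −391 days → 14 February 2039.

February 14, 2039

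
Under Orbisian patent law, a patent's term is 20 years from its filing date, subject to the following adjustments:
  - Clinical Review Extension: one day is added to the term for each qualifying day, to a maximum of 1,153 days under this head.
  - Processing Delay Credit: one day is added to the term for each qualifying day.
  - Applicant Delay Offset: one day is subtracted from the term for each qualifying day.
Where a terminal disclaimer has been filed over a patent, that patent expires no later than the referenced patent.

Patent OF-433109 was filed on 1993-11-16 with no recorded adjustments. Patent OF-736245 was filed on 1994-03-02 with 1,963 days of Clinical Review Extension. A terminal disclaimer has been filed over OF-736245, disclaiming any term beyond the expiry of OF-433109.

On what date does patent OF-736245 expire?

2013-11-16

Natural term of OF-736245:
  Base: filing + 20 years → 2 March 2014.
  Clinical Review Extension: 1963 days claimed exceeds the 1153-day cap, so +1153 days → 28 April 2017.
Expiry of referenced patent OF-433109:
  Base: filing + 20 years → 16 November 2013.
Terminal disclaimer: OF-736245 expires on the earlier of 28 April 2017 and 16 November 2013.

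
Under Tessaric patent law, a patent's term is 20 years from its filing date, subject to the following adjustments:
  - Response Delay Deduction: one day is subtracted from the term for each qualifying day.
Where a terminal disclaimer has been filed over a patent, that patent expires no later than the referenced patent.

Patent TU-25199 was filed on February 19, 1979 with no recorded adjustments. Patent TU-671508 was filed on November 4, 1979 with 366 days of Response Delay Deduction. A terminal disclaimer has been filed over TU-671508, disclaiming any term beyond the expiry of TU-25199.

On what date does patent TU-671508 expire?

Natural term of TU-671508:
  Base: filing + 20 years → 4 November 1999.
  Response Delay Deduction: −366 days → 3 November 1998.
Expiry of referenced patent TU-25199:
  Base: filing + 20 years → 19 February 1999.
Terminal disclaimer: TU-671508 expires on the earlier of 3 November 1998 and 19 February 1999.

November 3, 1998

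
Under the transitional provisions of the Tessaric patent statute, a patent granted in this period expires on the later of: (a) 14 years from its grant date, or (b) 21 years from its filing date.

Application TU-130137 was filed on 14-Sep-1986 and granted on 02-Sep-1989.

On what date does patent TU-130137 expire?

(a) grant + 14 years → 2 September 2003.
(b) filing + 21 years → 14 September 2007.
Later of the two: 14 September 2007.

2007-09-14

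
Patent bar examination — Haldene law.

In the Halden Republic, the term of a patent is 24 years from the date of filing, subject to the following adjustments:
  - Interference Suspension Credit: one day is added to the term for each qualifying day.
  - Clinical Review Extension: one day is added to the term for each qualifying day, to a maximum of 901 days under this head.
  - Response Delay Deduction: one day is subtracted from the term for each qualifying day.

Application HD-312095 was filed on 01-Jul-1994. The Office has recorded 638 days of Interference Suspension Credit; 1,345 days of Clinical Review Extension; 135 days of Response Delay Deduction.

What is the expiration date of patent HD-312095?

May 5, 2022

Base term: filing date + 24 years → 1 July 2018.
Interference Suspension Credit: +638 days → 30 March 2020.
Clinical Review Extension: 1345 days claimed exceeds the 901-day cap, so +901 days → 17 September 2022.
Response Delay Deduction: −135 days → 5 May 2022.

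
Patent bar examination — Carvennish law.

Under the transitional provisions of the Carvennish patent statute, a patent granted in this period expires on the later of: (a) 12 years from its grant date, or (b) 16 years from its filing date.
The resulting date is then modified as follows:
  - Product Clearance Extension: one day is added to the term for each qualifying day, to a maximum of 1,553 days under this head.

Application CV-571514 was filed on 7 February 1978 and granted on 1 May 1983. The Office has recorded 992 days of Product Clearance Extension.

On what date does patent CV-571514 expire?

1998-01-17

(a) grant + 12 years → 1 May 1995.
(b) filing + 16 years → 7 February 1994.
Later of the two: 1 May 1995.
Product Clearance Extension: 992 days (within the 1553-day cap) → +992 days → 17 January 1998.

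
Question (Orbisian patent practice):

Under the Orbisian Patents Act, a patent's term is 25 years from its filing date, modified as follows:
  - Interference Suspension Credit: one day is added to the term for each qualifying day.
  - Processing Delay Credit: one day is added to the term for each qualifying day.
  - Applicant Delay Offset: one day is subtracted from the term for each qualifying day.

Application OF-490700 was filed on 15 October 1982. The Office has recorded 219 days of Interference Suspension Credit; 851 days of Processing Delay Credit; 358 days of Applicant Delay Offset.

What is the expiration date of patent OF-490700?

Base term: filing date + 25 years → 15 October 2007.
Interference Suspension Credit: +219 days → 21 May 2008.
Processing Delay Credit: +851 days → 19 September 2010.
Applicant Delay Offset: −358 days → 26 September 2009.

September 26, 2009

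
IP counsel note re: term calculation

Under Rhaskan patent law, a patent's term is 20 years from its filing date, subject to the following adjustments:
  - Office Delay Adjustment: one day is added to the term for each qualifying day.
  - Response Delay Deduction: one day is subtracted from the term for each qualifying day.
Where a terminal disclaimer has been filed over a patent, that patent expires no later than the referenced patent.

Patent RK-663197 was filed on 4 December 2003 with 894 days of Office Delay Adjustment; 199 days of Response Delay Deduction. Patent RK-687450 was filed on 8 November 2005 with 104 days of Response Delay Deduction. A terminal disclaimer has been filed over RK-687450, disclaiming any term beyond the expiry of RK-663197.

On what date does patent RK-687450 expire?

2025-07-27

Natural term of RK-687450:
  Base: filing + 20 years → 8 November 2025.
  Response Delay Deduction: −104 days → 27 July 2025.
Expiry of referenced patent RK-663197:
  Base: filing + 20 years → 4 December 2023.
  Office Delay Adjustment: +894 days → 16 May 2026.
  Response Delay Deduction: −199 days → 29 October 2025.
Terminal disclaimer: RK-687450 expires on the earlier of 27 July 2025 and 29 October 2025.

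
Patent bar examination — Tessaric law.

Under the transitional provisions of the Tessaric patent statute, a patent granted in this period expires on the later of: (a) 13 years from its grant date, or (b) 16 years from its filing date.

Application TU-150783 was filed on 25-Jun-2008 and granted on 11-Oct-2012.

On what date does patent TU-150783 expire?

(a) grant + 13 years → 11 October 2025.
(b) filing + 16 years → 25 June 2024.
Later of the two: 11 October 2025.

October 11, 2025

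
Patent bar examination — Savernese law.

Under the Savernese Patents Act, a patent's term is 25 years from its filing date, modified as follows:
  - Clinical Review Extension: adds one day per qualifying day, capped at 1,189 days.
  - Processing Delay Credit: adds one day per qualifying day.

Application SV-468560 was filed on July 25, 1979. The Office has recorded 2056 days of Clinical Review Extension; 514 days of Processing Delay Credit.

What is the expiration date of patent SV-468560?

March 24, 2009

Base term: filing date + 25 years → 25 July 2004.
Clinical Review Extension: 2056 days claimed exceeds the 1189-day cap, so +1189 days → 27 October 2007.
Processing Delay Credit: +514 days → 24 March 2009.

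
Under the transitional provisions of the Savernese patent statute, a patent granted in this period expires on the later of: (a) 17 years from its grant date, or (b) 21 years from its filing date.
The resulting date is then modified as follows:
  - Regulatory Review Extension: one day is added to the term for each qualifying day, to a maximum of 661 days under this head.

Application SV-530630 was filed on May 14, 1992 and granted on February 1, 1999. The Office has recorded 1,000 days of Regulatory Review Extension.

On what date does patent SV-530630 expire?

November 23, 2017

(a) grant + 17 years → 1 February 2016.
(b) filing + 21 years → 14 May 2013.
Later of the two: 1 February 2016.
Regulatory Review Extension: 1000 days claimed exceeds the 661-day cap, so +661 days → 23 November 2017.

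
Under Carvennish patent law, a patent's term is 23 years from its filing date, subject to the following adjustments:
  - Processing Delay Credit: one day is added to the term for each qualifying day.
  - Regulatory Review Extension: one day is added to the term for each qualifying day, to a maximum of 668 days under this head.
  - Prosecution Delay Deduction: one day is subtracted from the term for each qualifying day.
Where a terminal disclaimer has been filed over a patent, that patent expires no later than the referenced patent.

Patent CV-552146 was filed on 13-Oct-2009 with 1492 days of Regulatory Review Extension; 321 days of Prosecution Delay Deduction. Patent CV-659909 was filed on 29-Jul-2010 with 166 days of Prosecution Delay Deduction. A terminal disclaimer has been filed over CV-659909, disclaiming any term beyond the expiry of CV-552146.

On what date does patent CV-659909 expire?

Natural term of CV-659909:
  Base: filing + 23 years → 29 July 2033.
  Prosecution Delay Deduction: −166 days → 13 February 2033.
Expiry of referenced patent CV-552146:
  Base: filing + 23 years → 13 October 2032.
  Regulatory Review Extension: 1492 days claimed exceeds the 668-day cap, so +668 days → 12 August 2034.
  Prosecution Delay Deduction: −321 days → 25 September 2033.
Terminal disclaimer: CV-659909 expires on the earlier of 13 February 2033 and 25 September 2033.

2033-02-13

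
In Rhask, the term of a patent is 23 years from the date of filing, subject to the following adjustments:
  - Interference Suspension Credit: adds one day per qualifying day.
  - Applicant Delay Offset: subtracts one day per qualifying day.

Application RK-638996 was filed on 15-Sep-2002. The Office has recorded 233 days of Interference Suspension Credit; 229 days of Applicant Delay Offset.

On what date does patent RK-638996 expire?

Base term: filing date + 23 years → 15 September 2025.
Interference Suspension Credit: +233 days → 6 May 2026.
Applicant Delay Offset: −229 days → 19 September 2025.

September 19, 2025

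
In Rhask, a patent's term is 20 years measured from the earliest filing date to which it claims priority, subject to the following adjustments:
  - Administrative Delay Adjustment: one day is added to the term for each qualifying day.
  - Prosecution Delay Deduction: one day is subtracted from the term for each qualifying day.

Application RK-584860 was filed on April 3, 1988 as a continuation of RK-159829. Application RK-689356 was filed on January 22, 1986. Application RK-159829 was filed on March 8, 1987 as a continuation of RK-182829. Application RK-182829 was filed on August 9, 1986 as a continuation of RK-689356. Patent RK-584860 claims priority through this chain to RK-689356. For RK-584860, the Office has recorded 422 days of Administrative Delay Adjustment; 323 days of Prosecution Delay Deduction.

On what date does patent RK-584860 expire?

2006-05-01

Earliest priority filing: 22 January 1986.
Base term: 22 January 1986 + 20 years → 22 January 2006.
Administrative Delay Adjustment: +422 days → 20 March 2007.
Prosecution Delay Deduction: −323 days → 1 May 2006.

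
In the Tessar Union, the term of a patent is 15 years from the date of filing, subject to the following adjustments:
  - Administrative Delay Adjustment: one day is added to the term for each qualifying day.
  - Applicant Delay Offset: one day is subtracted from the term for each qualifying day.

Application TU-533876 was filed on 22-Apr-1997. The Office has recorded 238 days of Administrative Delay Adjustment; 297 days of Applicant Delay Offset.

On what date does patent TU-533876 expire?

Base term: filing date + 15 years → 22 April 2012.
Administrative Delay Adjustment: +238 days → 16 December 2012.
Applicant Delay Offset: −297 days → 23 February 2012.

February 23, 2012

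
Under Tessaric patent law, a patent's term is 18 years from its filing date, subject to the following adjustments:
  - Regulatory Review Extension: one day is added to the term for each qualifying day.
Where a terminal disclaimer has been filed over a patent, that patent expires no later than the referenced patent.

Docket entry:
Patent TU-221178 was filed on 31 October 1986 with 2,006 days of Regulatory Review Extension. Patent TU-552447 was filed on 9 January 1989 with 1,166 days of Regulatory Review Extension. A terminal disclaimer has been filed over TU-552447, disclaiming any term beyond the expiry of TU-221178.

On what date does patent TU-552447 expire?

Natural term of TU-552447:
  Base: filing + 18 years → 9 January 2007.
  Regulatory Review Extension: +1166 days → 20 March 2010.
Expiry of referenced patent TU-221178:
  Base: filing + 18 years → 31 October 2004.
  Regulatory Review Extension: +2006 days → 29 April 2010.
Terminal disclaimer: TU-552447 expires on the earlier of 20 March 2010 and 29 April 2010.

March 20, 2010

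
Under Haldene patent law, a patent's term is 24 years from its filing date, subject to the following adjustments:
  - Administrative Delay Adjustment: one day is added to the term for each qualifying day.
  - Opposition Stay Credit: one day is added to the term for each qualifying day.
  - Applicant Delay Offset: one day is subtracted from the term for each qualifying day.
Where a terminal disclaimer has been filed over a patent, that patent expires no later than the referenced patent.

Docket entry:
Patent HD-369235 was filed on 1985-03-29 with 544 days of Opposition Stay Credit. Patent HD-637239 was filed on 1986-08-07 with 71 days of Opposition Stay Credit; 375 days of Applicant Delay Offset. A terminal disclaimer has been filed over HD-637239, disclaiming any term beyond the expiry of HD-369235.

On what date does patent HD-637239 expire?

Natural term of HD-637239:
  Base: filing + 24 years → 7 August 2010.
  Opposition Stay Credit: +71 days → 17 October 2010.
  Applicant Delay Offset: −375 days → 7 October 2009.
Expiry of referenced patent HD-369235:
  Base: filing + 24 years → 29 March 2009.
  Opposition Stay Credit: +544 days → 24 September 2010.
Terminal disclaimer: HD-637239 expires on the earlier of 7 October 2009 and 24 September 2010.

2009-10-07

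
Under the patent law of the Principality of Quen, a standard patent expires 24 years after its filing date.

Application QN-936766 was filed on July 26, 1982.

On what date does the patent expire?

Filing date + 24 years → 26 July 2006.

2006-07-26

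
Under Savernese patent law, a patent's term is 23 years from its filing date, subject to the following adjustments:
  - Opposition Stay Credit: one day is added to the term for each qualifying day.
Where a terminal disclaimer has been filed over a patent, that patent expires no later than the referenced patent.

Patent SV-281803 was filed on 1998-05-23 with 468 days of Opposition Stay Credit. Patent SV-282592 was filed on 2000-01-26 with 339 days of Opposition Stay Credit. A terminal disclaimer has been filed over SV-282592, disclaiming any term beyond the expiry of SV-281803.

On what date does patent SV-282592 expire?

Natural term of SV-282592:
  Base: filing + 23 years → 26 January 2023.
  Opposition Stay Credit: +339 days → 31 December 2023.
Expiry of referenced patent SV-281803:
  Base: filing + 23 years → 23 May 2021.
  Opposition Stay Credit: +468 days → 3 September 2022.
Terminal disclaimer: SV-282592 expires on the earlier of 31 December 2023 and 3 September 2022.

2022-09-03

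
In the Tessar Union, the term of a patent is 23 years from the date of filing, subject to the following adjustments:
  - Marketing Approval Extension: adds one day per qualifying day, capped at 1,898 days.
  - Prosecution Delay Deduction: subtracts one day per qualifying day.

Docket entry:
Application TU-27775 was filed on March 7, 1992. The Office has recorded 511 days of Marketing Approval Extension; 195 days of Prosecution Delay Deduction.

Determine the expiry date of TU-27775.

Base term: filing date + 23 years → 7 March 2015.
Marketing Approval Extension: 511 days (within the 1898-day cap) → +511 days → 30 July 2016.
Prosecution Delay Deduction: −195 days → 17 January 2016.

January 17, 2016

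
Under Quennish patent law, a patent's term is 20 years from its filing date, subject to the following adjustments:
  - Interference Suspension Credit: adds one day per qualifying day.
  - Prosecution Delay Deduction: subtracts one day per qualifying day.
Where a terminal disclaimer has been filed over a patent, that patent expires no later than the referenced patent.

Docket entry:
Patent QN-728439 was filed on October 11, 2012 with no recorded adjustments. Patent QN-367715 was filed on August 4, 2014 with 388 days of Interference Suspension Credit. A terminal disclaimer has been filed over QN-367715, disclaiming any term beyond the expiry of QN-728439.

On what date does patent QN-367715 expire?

October 11, 2032

Natural term of QN-367715:
  Base: filing + 20 years → 4 August 2034.
  Interference Suspension Credit: +388 days → 27 August 2035.
Expiry of referenced patent QN-728439:
  Base: filing + 20 years → 11 October 2032.
Terminal disclaimer: QN-367715 expires on the earlier of 27 August 2035 and 11 October 2032.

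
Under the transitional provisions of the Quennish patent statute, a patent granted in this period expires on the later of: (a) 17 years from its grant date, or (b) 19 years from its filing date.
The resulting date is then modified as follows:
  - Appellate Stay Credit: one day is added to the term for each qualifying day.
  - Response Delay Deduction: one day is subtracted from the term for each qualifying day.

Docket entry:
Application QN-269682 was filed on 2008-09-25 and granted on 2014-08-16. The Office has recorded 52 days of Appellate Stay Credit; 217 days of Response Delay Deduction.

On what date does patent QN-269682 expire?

(a) grant + 17 years → 16 August 2031.
(b) filing + 19 years → 25 September 2027.
Later of the two: 16 August 2031.
Appellate Stay Credit: +52 days → 7 October 2031.
Response Delay Deduction: −217 days → 4 March 2031.

2031-03-04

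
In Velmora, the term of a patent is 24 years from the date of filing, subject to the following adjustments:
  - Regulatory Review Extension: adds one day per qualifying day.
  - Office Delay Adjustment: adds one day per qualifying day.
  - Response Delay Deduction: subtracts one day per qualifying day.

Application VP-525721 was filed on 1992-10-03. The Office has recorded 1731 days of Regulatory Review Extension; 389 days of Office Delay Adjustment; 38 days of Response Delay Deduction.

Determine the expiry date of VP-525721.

Base term: filing date + 24 years → 3 October 2016.
Regulatory Review Extension: +1731 days → 30 June 2021.
Office Delay Adjustment: +389 days → 24 July 2022.
Response Delay Deduction: −38 days → 16 June 2022.

June 16, 2022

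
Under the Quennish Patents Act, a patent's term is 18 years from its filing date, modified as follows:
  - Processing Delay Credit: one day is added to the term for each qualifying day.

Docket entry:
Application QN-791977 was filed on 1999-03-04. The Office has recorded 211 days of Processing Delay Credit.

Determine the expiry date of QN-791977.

Base term: filing date + 18 years → 4 March 2017.
Processing Delay Credit: +211 days → 1 October 2017.

October 1, 2017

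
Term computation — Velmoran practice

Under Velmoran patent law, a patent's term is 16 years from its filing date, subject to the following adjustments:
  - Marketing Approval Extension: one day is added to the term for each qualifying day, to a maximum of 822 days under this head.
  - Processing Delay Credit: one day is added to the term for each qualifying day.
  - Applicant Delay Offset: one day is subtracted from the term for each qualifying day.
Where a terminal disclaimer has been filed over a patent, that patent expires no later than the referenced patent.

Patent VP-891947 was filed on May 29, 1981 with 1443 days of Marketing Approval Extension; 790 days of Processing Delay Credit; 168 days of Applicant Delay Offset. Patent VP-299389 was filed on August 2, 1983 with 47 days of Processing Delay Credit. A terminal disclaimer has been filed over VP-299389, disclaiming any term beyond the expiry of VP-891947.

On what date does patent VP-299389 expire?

September 18, 1999

Natural term of VP-299389:
  Base: filing + 16 years → 2 August 1999.
  Processing Delay Credit: +47 days → 18 September 1999.
Expiry of referenced patent VP-891947:
  Base: filing + 16 years → 29 May 1997.
  Marketing Approval Extension: 1443 days claimed exceeds the 822-day cap, so +822 days → 29 August 1999.
  Processing Delay Credit: +790 days → 27 October 2001.
  Applicant Delay Offset: −168 days → 12 May 2001.
Terminal disclaimer: VP-299389 expires on the earlier of 18 September 1999 and 12 May 2001.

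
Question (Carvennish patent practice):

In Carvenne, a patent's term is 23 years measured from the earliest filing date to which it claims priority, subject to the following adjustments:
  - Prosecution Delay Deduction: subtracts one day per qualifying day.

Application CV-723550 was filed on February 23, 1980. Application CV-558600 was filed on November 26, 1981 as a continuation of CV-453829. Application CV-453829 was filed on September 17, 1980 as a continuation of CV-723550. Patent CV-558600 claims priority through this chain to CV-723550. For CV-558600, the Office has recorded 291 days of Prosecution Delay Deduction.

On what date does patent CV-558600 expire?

Earliest priority filing: 23 February 1980.
Base term: 23 February 1980 + 23 years → 23 February 2003.
Prosecution Delay Deduction: −291 days → 8 May 2002.

May 8, 2002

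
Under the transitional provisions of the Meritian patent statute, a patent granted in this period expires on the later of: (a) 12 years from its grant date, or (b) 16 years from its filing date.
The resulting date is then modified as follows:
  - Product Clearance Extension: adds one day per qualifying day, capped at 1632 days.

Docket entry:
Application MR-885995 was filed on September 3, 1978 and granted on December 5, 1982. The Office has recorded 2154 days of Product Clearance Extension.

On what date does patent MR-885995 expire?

1999-05-25

(a) grant + 12 years → 5 December 1994.
(b) filing + 16 years → 3 September 1994.
Later of the two: 5 December 1994.
Product Clearance Extension: 2154 days claimed exceeds the 1632-day cap, so +1632 days → 25 May 1999.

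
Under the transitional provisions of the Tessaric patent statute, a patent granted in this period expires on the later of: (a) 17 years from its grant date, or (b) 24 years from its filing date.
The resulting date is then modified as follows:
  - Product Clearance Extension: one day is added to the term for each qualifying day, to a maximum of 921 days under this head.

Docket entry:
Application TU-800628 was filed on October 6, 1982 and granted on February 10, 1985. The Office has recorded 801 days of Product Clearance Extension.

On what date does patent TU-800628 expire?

December 15, 2008

(a) grant + 17 years → 10 February 2002.
(b) filing + 24 years → 6 October 2006.
Later of the two: 6 October 2006.
Product Clearance Extension: 801 days (within the 921-day cap) → +801 days → 15 December 2008.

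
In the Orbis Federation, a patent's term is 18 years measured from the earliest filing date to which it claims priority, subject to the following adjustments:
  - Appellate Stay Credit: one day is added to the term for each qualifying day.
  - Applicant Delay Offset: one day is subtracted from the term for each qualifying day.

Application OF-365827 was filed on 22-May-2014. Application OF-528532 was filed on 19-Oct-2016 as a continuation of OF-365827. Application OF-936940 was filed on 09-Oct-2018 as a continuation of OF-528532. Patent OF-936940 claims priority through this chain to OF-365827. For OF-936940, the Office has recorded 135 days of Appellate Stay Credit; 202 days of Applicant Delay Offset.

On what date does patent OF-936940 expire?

2032-03-16

Earliest priority filing: 22 May 2014.
Base term: 22 May 2014 + 18 years → 22 May 2032.
Appellate Stay Credit: +135 days → 4 October 2032.
Applicant Delay Offset: −202 days → 16 March 2032.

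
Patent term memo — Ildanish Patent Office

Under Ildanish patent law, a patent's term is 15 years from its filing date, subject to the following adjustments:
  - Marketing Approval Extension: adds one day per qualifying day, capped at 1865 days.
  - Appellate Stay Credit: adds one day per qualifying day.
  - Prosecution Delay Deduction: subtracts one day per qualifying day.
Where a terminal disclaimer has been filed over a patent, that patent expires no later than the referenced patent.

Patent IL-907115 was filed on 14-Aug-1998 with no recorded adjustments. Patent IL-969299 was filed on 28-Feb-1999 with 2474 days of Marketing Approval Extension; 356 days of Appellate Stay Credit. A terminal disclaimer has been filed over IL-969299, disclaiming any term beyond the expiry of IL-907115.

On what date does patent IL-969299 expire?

2013-08-14

Natural term of IL-969299:
  Base: filing + 15 years → 28 February 2014.
  Marketing Approval Extension: 2474 days claimed exceeds the 1865-day cap, so +1865 days → 8 April 2019.
  Appellate Stay Credit: +356 days → 29 March 2020.
Expiry of referenced patent IL-907115:
  Base: filing + 15 years → 14 August 2013.
Terminal disclaimer: IL-969299 expires on the earlier of 29 March 2020 and 14 August 2013.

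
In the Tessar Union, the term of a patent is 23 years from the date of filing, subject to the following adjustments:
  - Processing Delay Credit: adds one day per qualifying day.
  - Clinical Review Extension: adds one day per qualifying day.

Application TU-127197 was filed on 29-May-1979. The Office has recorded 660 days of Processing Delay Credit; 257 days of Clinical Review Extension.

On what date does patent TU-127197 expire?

2004-12-01

Base term: filing date + 23 years → 29 May 2002.
Processing Delay Credit: +660 days → 19 March 2004.
Clinical Review Extension: +257 days → 1 December 2004.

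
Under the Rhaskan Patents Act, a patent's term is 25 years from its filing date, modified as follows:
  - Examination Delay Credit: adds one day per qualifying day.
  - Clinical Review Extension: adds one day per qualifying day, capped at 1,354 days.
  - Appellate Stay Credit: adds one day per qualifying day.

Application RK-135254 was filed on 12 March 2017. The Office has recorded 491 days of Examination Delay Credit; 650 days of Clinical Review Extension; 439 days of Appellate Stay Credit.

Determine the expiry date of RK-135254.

2046-07-09

Base term: filing date + 25 years → 12 March 2042.
Examination Delay Credit: +491 days → 16 July 2043.
Clinical Review Extension: 650 days (within the 1354-day cap) → +650 days → 26 April 2045.
Appellate Stay Credit: +439 days → 9 July 2046.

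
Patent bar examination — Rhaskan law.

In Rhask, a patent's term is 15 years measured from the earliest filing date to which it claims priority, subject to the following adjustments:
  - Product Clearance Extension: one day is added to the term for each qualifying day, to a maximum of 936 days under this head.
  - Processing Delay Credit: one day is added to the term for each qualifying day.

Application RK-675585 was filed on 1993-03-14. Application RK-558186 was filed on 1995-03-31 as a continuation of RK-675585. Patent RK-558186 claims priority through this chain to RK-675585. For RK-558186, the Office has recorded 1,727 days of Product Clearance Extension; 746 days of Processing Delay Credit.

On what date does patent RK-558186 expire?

Earliest priority filing: 14 March 1993.
Base term: 14 March 1993 + 15 years → 14 March 2008.
Product Clearance Extension: 1727 days claimed exceeds the 936-day cap, so +936 days → 6 October 2010.
Processing Delay Credit: +746 days → 21 October 2012.

October 21, 2012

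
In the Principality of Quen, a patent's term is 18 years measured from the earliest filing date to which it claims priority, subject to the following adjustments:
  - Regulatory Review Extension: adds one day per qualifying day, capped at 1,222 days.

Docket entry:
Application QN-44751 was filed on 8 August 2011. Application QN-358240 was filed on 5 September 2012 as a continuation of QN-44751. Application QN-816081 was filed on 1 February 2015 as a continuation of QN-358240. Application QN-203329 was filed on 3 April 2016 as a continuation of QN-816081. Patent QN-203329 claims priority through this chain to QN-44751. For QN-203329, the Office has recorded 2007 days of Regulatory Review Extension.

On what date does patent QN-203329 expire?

Earliest priority filing: 8 August 2011.
Base term: 8 August 2011 + 18 years → 8 August 2029.
Regulatory Review Extension: 2007 days claimed exceeds the 1222-day cap, so +1222 days → 12 December 2032.

2032-12-12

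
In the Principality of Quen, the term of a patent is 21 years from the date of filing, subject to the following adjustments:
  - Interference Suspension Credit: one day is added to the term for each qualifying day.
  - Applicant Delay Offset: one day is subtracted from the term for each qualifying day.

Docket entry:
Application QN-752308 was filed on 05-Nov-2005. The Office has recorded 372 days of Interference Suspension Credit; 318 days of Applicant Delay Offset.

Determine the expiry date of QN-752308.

2026-12-29

Base term: filing date + 21 years → 5 November 2026.
Interference Suspension Credit: +372 days → 12 November 2027.
Applicant Delay Offset: −318 days → 29 December 2026.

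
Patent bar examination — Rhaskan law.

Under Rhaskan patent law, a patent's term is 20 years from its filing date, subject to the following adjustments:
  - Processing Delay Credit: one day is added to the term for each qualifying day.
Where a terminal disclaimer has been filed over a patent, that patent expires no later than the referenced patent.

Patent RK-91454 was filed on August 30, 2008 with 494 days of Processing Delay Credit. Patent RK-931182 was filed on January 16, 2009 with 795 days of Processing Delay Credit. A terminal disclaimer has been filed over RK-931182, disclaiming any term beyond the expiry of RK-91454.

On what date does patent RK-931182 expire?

Natural term of RK-931182:
  Base: filing + 20 years → 16 January 2029.
  Processing Delay Credit: +795 days → 22 March 2031.
Expiry of referenced patent RK-91454:
  Base: filing + 20 years → 30 August 2028.
  Processing Delay Credit: +494 days → 6 January 2030.
Terminal disclaimer: RK-931182 expires on the earlier of 22 March 2031 and 6 January 2030.

2030-01-06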